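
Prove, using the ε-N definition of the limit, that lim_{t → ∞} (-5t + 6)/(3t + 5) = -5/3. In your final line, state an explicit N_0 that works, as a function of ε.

N_0 = (43/9)/ε

Let ε > 0 be given. We seek N_0 > 0 such that t > N_0 implies |(-5t + 6)/(3t + 5) + 5/3| < ε.
(-5t + 6)/(3t + 5) + 5/3 = (3(-5t + 6) − (-5)(3t + 5)) / (3(3t + 5)) = 43/(3(3t + 5)).
For t > 0 we have 3t + 5 > 3t, so |(-5t + 6)/(3t + 5) + 5/3| = 43/(3(3t + 5)) < 43/(3·3t) = (43/9)/t.
Thus |(-5t + 6)/(3t + 5) + 5/3| < ε whenever t > (43/9)/ε.
Take N_0 = (43/9)/ε. If t > N_0 then |(-5t + 6)/(3t + 5) + 5/3| < (43/9)/t < ε.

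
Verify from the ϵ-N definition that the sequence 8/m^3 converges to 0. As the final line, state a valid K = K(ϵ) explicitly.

K = (8/ϵ)^{1/3}

Fix ϵ > 0. For m ≥ 1, |8/m^3 − 0| = 8/m^3.
8/m^3 < ϵ ⇔ m^3 > 8/ϵ ⇔ m > (8/ϵ)^{1/3}.
Take K = (8/ϵ)^{1/3}. Then m > K implies 8/m^3 < ϵ.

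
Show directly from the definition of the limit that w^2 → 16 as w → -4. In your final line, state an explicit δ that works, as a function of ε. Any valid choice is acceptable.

δ = min(1, ε/9)

Fix ε > 0. We seek δ > 0 with 0 < |w + 4| < δ ⇒ |w^2 − 16| < ε.
Factor: w^2 − 16 = (w + 4)(w - 4), so |w^2 − 16| = |w + 4|·|w - 4|.
Impose δ ≤ 1 so that |w| < 5; then |w - 4| ≤ 9.
Hence |w^2 − 16| ≤ 9|w + 4|, which is < ε once |w + 4| < ε/9.
Take δ = min(1, ε/9). If 0 < |w + 4| < δ then both bounds hold and |w^2 − 16| ≤ 9|w + 4| < 9·(ε/9) = ε.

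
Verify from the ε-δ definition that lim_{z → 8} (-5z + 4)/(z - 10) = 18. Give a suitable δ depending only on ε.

δ = min(1, (1/23)ε)

Let ε > 0 be given. We want δ > 0 with 0 < |z − 8| < δ ⇒ |(-5z + 4)/(z - 10) − 18| < ε.
Combining over a common denominator, (-5z + 4)/(z - 10) − 18 = [(-5z + 4)·(-2) − (-36)·(z - 10)] / [(-2)·(z - 10)] = 46(z − 8) / ((-2)(z - 10)).
So |(-5z + 4)/(z - 10) − 18| = 46|z − 8| / (2·|z − 10|).
Require δ ≤ 1, so |z − 10| ≥ |-2| − |z − 8| > 2 − 1 = 1.
Hence |(-5z + 4)/(z - 10) − 18| < 46|z − 8|/(2·1) = 23|z − 8|, which is < ε once |z − 8| < (1/23)ε.
Take δ = min(1, (1/23)ε). Then 0 < |z − 8| < δ forces both bounds, so |(-5z + 4)/(z - 10) − 18| < ε.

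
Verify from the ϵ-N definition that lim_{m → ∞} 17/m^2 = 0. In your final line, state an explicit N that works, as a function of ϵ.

N = (17/ϵ)^{1/2}

Fix ϵ > 0. For m ≥ 1, |17/m^2 − 0| = 17/m^2.
17/m^2 < ϵ ⇔ m^2 > 17/ϵ ⇔ m > (17/ϵ)^{1/2}.
Take N = (17/ϵ)^{1/2}. Then m > N implies 17/m^2 < ϵ.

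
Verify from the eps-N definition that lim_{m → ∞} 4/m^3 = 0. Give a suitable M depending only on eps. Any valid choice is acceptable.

M = (4/eps)^{1/3}

Let eps > 0. For m ≥ 1, |4/m^3 − 0| = 4/m^3.
4/m^3 < eps ⇔ m^3 > 4/eps ⇔ m > (4/eps)^{1/3}.
Take M = (4/eps)^{1/3}. Then m > M implies 4/m^3 < eps.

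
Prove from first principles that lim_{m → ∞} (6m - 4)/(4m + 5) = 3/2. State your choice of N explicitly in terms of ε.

Let ε > 0. For m ≥ 1, |(6m - 4)/(4m + 5) − (3/2)| = |-46|/(4(4m + 5)) = 46/(4(4m + 5)).
Since 4m + 5 ≥ 4m for m ≥ 1, this is ≤ 46/(4·4m) = (23/8)/m.
So |(6m - 4)/(4m + 5) − (3/2)| < ε whenever m > (23/8)/ε.
Take N = (23/8)/ε. If m > N then |(6m - 4)/(4m + 5) − (3/2)| ≤ (23/8)/m < ε.

N = (23/8)/ε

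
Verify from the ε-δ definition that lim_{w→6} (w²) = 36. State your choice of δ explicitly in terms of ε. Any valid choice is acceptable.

Fix ε > 0. We seek δ > 0 with 0 < |w − 6| < δ ⇒ |w² − 36| < ε.
Factor: w² − 36 = (w − 6)(w + 6), so |w² − 36| = |w − 6|·|w + 6|.
Impose δ ≤ 1 so that |w| < 7; then |w + 6| ≤ 13.
Hence |w² − 36| ≤ 13|w − 6|, which is < ε once |w − 6| < ε/13.
Take δ = min(1, ε/13). If 0 < |w − 6| < δ then both bounds hold and |w² − 36| ≤ 13|w − 6| < 13·(ε/13) = ε.

δ = min(1, ε/13)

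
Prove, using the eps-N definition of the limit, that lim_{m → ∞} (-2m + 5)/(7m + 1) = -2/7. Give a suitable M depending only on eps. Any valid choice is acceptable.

Let eps > 0. For m ≥ 1, |(-2m + 5)/(7m + 1) + 2/7| = |37|/(7(7m + 1)) = 37/(7(7m + 1)).
Since 7m + 1 ≥ 7m for m ≥ 1, this is ≤ 37/(7·7m) = (37/49)/m.
So |(-2m + 5)/(7m + 1) + 2/7| < eps whenever m > (37/49)/eps.
Take M = (37/49)/eps. If m > M then |(-2m + 5)/(7m + 1) + 2/7| ≤ (37/49)/m < eps.

M = (37/49)/eps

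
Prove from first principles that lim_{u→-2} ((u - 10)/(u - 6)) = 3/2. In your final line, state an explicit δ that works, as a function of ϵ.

Let ϵ > 0. We want δ > 0 with 0 < |u + 2| < δ ⇒ |(u - 10)/(u - 6) − (3/2)| < ϵ.
Combining over a common denominator, (u - 10)/(u - 6) − (3/2) = [(u - 10)·(-8) − (-12)·(u - 6)] / [(-8)·(u - 6)] = 4(u + 2) / ((-8)(u - 6)).
So |(u - 10)/(u - 6) − (3/2)| = 4|u + 2| / (8·|u − 6|).
Restrict δ ≤ 4. Then |u + 2| < 4 gives |u − 6| = |(u + 2) + (-8)| ≥ 8 − 4 = 4.
Hence |(u - 10)/(u - 6) − (3/2)| < 4|u + 2|/(8·4) = (1/8)|u + 2|, which is < ϵ once |u + 2| < 8ϵ.
Take δ = min(4, 8ϵ). Then 0 < |u + 2| < δ forces both bounds, so |(u - 10)/(u - 6) − (3/2)| < ϵ.

δ = min(4, 8ϵ)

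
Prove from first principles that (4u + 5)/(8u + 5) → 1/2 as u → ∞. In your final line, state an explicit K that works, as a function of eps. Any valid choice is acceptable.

K = (5/16)/eps

Suppose eps > 0. We seek K > 0 such that u > K implies |(4u + 5)/(8u + 5) − (1/2)| < eps.
(4u + 5)/(8u + 5) − (1/2) = (8(4u + 5) − 4(8u + 5)) / (8(8u + 5)) = 20/(8(8u + 5)).
For u > 0 we have 8u + 5 > 8u, so |(4u + 5)/(8u + 5) − (1/2)| = 20/(8(8u + 5)) < 20/(8·8u) = (5/16)/u.
Thus |(4u + 5)/(8u + 5) − (1/2)| < eps whenever u > (5/16)/eps.
Take K = (5/16)/eps. If u > K then |(4u + 5)/(8u + 5) − (1/2)| < (5/16)/u < eps.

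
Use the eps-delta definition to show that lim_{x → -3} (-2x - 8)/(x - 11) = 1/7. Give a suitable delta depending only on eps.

Let eps > 0 be given. We want delta > 0 with 0 < |x + 3| < delta ⇒ |(-2x - 8)/(x - 11) − (1/7)| < eps.
Combining over a common denominator, (-2x - 8)/(x - 11) − (1/7) = [(-2x - 8)·(-14) − (-2)·(x - 11)] / [(-14)·(x - 11)] = 30(x + 3) / ((-14)(x - 11)).
So |(-2x - 8)/(x - 11) − (1/7)| = 30|x + 3| / (14·|x − 11|).
Restrict delta ≤ 7. Then |x + 3| < 7 gives |x − 11| = |(x + 3) + (-14)| ≥ 14 − 7 = 7.
Hence |(-2x - 8)/(x - 11) − (1/7)| < 30|x + 3|/(14·7) = (15/49)|x + 3|, which is < eps once |x + 3| < (49/15)eps.
Take delta = min(7, (49/15)eps). Then 0 < |x + 3| < delta forces both bounds, so |(-2x - 8)/(x - 11) − (1/7)| < eps.

delta = min(7, (49/15)eps)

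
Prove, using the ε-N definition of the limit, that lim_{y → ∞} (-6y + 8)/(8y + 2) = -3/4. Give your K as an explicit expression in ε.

K = (19/16)/ε

Fix ε > 0. We seek K > 0 such that y > K implies |(-6y + 8)/(8y + 2) + 3/4| < ε.
(-6y + 8)/(8y + 2) + 3/4 = (8(-6y + 8) − (-6)(8y + 2)) / (8(8y + 2)) = 76/(8(8y + 2)).
For y > 0 we have 8y + 2 > 8y, so |(-6y + 8)/(8y + 2) + 3/4| = 76/(8(8y + 2)) < 76/(8·8y) = (19/16)/y.
Thus |(-6y + 8)/(8y + 2) + 3/4| < ε whenever y > (19/16)/ε.
Take K = (19/16)/ε. If y > K then |(-6y + 8)/(8y + 2) + 3/4| < (19/16)/y < ε.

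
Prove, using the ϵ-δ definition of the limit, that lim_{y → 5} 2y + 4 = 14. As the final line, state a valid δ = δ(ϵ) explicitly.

δ = ϵ/2

Let ϵ > 0 be given. We need δ > 0 so that 0 < |y − 5| < δ implies |(2y + 4) − 14| < ϵ.
|(2y + 4) − 14| = |2y - 10| = 2|y − 5|.
Thus it suffices that |y − 5| < ϵ/2.
Take δ = ϵ/2. If 0 < |y − 5| < δ then |(2y + 4) − 14| = 2|y − 5| < 2·(ϵ/2) = ϵ.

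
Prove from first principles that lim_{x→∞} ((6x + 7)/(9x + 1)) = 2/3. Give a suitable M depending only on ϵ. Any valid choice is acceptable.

M = (19/27)/ϵ

Let ϵ > 0 be given. We seek M > 0 such that x > M implies |(6x + 7)/(9x + 1) − (2/3)| < ϵ.
(6x + 7)/(9x + 1) − (2/3) = (9(6x + 7) − 6(9x + 1)) / (9(9x + 1)) = 57/(9(9x + 1)).
For x > 0 we have 9x + 1 > 9x, so |(6x + 7)/(9x + 1) − (2/3)| = 57/(9(9x + 1)) < 57/(9·9x) = (19/27)/x.
Thus |(6x + 7)/(9x + 1) − (2/3)| < ϵ whenever x > (19/27)/ϵ.
Take M = (19/27)/ϵ. If x > M then |(6x + 7)/(9x + 1) − (2/3)| < (19/27)/x < ϵ.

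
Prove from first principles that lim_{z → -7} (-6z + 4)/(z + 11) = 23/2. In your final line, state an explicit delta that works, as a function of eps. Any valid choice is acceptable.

delta = min(2, (4/35)eps)

Let eps > 0. We want delta > 0 with 0 < |z + 7| < delta ⇒ |(-6z + 4)/(z + 11) − (23/2)| < eps.
Combining over a common denominator, (-6z + 4)/(z + 11) − (23/2) = [(-6z + 4)·4 − 46·(z + 11)] / [4·(z + 11)] = -70(z + 7) / (4(z + 11)).
So |(-6z + 4)/(z + 11) − (23/2)| = 70|z + 7| / (4·|z + 11|).
Require delta ≤ 2, so |z + 11| ≥ |4| − |z + 7| > 4 − 2 = 2.
Hence |(-6z + 4)/(z + 11) − (23/2)| < 70|z + 7|/(4·2) = (35/4)|z + 7|, which is < eps once |z + 7| < (4/35)eps.
Take delta = min(2, (4/35)eps). Then 0 < |z + 7| < delta forces both bounds, so |(-6z + 4)/(z + 11) − (23/2)| < eps.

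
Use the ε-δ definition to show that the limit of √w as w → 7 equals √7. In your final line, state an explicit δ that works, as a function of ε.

Fix ε > 0. We want δ > 0 such that 0 < |w − 7| < δ implies |√w − √7| < ε.
Multiplying by the conjugate, |√w − √7| = |w − 7|/(√w + √7).
Restrict δ ≤ 7 so that |w − 7| < 7 forces w > 0, and then √w + √7 > √7.
Hence |√w − √7| < |w − 7|/√7, which is < ε once |w − 7| < √7·ε.
Take δ = min(7, √7·ε). If 0 < |w − 7| < δ then w > 0 and |√w − √7| < |w − 7|/√7 < ε.

δ = min(7, √7·ε)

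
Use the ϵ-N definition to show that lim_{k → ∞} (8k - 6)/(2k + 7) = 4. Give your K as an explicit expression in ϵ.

K = 17/ϵ

Fix ϵ > 0. For k ≥ 1, |(8k - 6)/(2k + 7) − 4| = |-68|/(2(2k + 7)) = 68/(2(2k + 7)).
Since 2k + 7 ≥ 2k for k ≥ 1, this is ≤ 68/(2·2k) = 17/k.
So |(8k - 6)/(2k + 7) − 4| < ϵ whenever k > 17/ϵ.
Take K = 17/ϵ. If k > K then |(8k - 6)/(2k + 7) − 4| ≤ 17/k < ϵ.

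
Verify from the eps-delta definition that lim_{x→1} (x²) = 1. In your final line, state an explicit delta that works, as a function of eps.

Let eps > 0. We seek delta > 0 with 0 < |x − 1| < delta ⇒ |x² − 1| < eps.
Factor: x² − 1 = (x − 1)(x + 1), so |x² − 1| = |x − 1|·|x + 1|.
Restrict delta ≤ 2. Then |x − 1| < 2 gives |x| < 3, so by the triangle inequality |x + 1| ≤ 3 + 1 = 4.
Hence |x² − 1| ≤ 4|x − 1|, which is < eps once |x − 1| < eps/4.
Take delta = min(2, eps/4). If 0 < |x − 1| < delta then both bounds hold and |x² − 1| ≤ 4|x − 1| < 4·(eps/4) = eps.

delta = min(2, eps/4)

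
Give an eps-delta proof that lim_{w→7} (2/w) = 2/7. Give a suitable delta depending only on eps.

delta = min(7/2, (49/4)eps)

Let eps > 0. We seek delta > 0 such that 0 < |w − 7| < delta implies |2/w − (2/7)| < eps.
|2/w − (2/7)| = 2·|7 − w|/(7·|w|) = 2|w − 7|/(7|w|).
Restrict delta ≤ 7/2. Then |w − 7| < 7/2 gives |w| > 7/2, so 7|w| > 49/2.
Then |2/w − (2/7)| < 2|w − 7|/(49/2), which is < eps when |w − 7| < (49/4)eps.
Take delta = min(7/2, (49/4)eps). Then 0 < |w − 7| < delta gives both |w − 7| < 7/2 and |w − 7| < (49/4)eps, so |2/w − (2/7)| < eps.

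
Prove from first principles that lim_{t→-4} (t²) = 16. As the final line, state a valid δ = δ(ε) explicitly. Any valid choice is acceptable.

Let ε > 0. We seek δ > 0 with 0 < |t + 4| < δ ⇒ |t² − 16| < ε.
Factor: t² − 16 = (t + 4)(t - 4), so |t² − 16| = |t + 4|·|t - 4|.
Restrict δ ≤ 2. Then |t + 4| < 2 gives |t| < 6, so by the triangle inequality |t - 4| ≤ 6 + 4 = 10.
Hence |t² − 16| ≤ 10|t + 4|, which is < ε once |t + 4| < ε/10.
Take δ = min(2, ε/10). If 0 < |t + 4| < δ then both bounds hold and |t² − 16| ≤ 10|t + 4| < 10·(ε/10) = ε.

δ = min(2, ε/10)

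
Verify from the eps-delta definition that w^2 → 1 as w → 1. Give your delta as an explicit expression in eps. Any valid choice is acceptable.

Fix eps > 0. We seek delta > 0 with 0 < |w − 1| < delta ⇒ |w^2 − 1| < eps.
Factor: w^2 − 1 = (w − 1)(w + 1), so |w^2 − 1| = |w − 1|·|w + 1|.
Restrict delta ≤ 1. Then |w − 1| < 1 gives |w| < 2, so by the triangle inequality |w + 1| ≤ 2 + 1 = 3.
Hence |w^2 − 1| ≤ 3|w − 1|, which is < eps once |w − 1| < eps/3.
Take delta = min(1, eps/3). If 0 < |w − 1| < delta then both bounds hold and |w^2 − 1| ≤ 3|w − 1| < 3·(eps/3) = eps.

delta = min(1, eps/3)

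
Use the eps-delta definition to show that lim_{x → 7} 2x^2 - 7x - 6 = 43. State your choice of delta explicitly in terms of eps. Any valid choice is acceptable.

delta = min(1, eps/23)

Fix eps > 0. We want delta > 0 such that 0 < |x − 7| < delta implies |(2x^2 - 7x - 6) − 43| < eps.
(2x^2 - 7x - 6) − 43 = 2x^2 - 7x - 49 = (x − 7)(2x + 7).
So |(2x^2 - 7x - 6) − 43| = |x − 7|·|2x + 7|.
Require delta ≤ 1. Then |x − 7| < 1 gives |x| < 8, and by the triangle inequality |2x + 7| ≤ 2·8 + 7 = 23.
Hence |(2x^2 - 7x - 6) − 43| ≤ 23|x − 7| < eps provided |x − 7| < eps/23.
Choosing delta = min(1, eps/23) ensures both conditions, hence |(2x^2 - 7x - 6) − 43| < eps.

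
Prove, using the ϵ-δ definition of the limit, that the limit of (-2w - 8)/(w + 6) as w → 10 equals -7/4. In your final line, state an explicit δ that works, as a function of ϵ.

δ = min(8, 32ϵ)

Let ϵ > 0 be given. We want δ > 0 with 0 < |w − 10| < δ ⇒ |(-2w - 8)/(w + 6) + 7/4| < ϵ.
Combining over a common denominator, (-2w - 8)/(w + 6) + 7/4 = [(-2w - 8)·16 − (-28)·(w + 6)] / [16·(w + 6)] = -4(w − 10) / (16(w + 6)).
So |(-2w - 8)/(w + 6) + 7/4| = 4|w − 10| / (16·|w + 6|).
Restrict δ ≤ 8. Then |w − 10| < 8 gives |w + 6| = |(w − 10) + 16| ≥ 16 − 8 = 8.
Hence |(-2w - 8)/(w + 6) + 7/4| < 4|w − 10|/(16·8) = (1/32)|w − 10|, which is < ϵ once |w − 10| < 32ϵ.
Take δ = min(8, 32ϵ). Then 0 < |w − 10| < δ forces both bounds, so |(-2w - 8)/(w + 6) + 7/4| < ϵ.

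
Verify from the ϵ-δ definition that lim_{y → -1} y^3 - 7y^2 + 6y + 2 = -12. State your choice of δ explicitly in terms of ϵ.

δ = min(2, ϵ/47)

Let ϵ > 0. We want δ > 0 such that 0 < |y + 1| < δ implies |(y^3 - 7y^2 + 6y + 2) + 12| < ϵ.
(y^3 - 7y^2 + 6y + 2) + 12 = y^3 - 7y^2 + 6y + 14 = (y + 1)(y^2 - 8y + 14).
So |(y^3 - 7y^2 + 6y + 2) + 12| = |y + 1|·|y^2 - 8y + 14|.
Require δ ≤ 2. Then |y + 1| < 2 gives |y| < 3, and by the triangle inequality |y^2 - 8y + 14| ≤ 3^2 + 8·3 + 14 = 47.
Hence |(y^3 - 7y^2 + 6y + 2) + 12| ≤ 47|y + 1| < ϵ provided |y + 1| < ϵ/47.
Take δ = min(2, ϵ/47). Then 0 < |y + 1| < δ gives both |y + 1| < 2 and |y + 1| < ϵ/47, so |(y^3 - 7y^2 + 6y + 2) + 12| < ϵ.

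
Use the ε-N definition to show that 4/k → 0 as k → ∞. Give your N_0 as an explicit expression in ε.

Let ε > 0. For k ≥ 1, |4/k − 0| = 4/(k) ≤ 4/k.
We need 4/k < ε, i.e. k > 4/ε.
Take N_0 = 4/ε. If k > N_0 then |4/k| ≤ 4/k < ε.

N_0 = 4/ε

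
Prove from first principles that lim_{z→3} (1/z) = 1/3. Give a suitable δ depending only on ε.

δ = min(3/2, (9/2)ε)

Fix ε > 0. We seek δ > 0 such that 0 < |z − 3| < δ implies |1/z − (1/3)| < ε.
|1/z − (1/3)| = |3 − z|/(3·|z|) = |z − 3|/(3|z|).
Restrict δ ≤ 3/2. Then |z − 3| < 3/2 gives |z| > 3/2, so 3|z| > 9/2.
Then |1/z − (1/3)| < |z − 3|/(9/2), which is < ε when |z − 3| < (9/2)ε.
Take δ = min(3/2, (9/2)ε). Then 0 < |z − 3| < δ gives both |z − 3| < 3/2 and |z − 3| < (9/2)ε, so |1/z − (1/3)| < ε.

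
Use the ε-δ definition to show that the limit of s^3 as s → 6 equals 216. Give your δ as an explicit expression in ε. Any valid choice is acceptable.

Fix ε > 0. We seek δ > 0 with 0 < |s − 6| < δ ⇒ |s^3 − 216| < ε.
Factor: s^3 − 216 = (s − 6)(s^2 + 6s + 36), so |s^3 − 216| = |s − 6|·|s^2 + 6s + 36|.
Restrict δ ≤ 1. Then |s − 6| < 1 gives |s| < 7, so by the triangle inequality |s^2 + 6s + 36| ≤ 7^2 + 6·7 + 36 = 127.
Hence |s^3 − 216| ≤ 127|s − 6|, which is < ε once |s − 6| < ε/127.
Take δ = min(1, ε/127). If 0 < |s − 6| < δ then both bounds hold and |s^3 − 216| ≤ 127|s − 6| < 127·(ε/127) = ε.

δ = min(1, ε/127)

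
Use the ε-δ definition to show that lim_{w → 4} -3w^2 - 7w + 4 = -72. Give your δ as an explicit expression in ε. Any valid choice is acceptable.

δ = min(1, ε/34)

Let ε > 0. We want δ > 0 such that 0 < |w − 4| < δ implies |(-3w^2 - 7w + 4) + 72| < ε.
(-3w^2 - 7w + 4) + 72 = -3w^2 - 7w + 76 = (w − 4)(-3w - 19).
So |(-3w^2 - 7w + 4) + 72| = |w − 4|·|-3w - 19|.
Assume first that |w − 4| < 1, so |w| < 5. Then |-3w - 19| ≤ 3·5 + 19 = 34.
Hence |(-3w^2 - 7w + 4) + 72| ≤ 34|w − 4| < ε provided |w − 4| < ε/34.
Choosing δ = min(1, ε/34) ensures both conditions, hence |(-3w^2 - 7w + 4) + 72| < ε.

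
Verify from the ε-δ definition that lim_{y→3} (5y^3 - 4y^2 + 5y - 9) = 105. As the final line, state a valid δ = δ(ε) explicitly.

δ = min(1, ε/162)

Fix ε > 0. We want δ > 0 such that 0 < |y − 3| < δ implies |(5y^3 - 4y^2 + 5y - 9) − 105| < ε.
(5y^3 - 4y^2 + 5y - 9) − 105 = 5y^3 - 4y^2 + 5y - 114 = (y − 3)(5y^2 + 11y + 38).
So |(5y^3 - 4y^2 + 5y - 9) − 105| = |y − 3|·|5y^2 + 11y + 38|.
Assume first that |y − 3| < 1, so |y| < 4. Then |5y^2 + 11y + 38| ≤ 5·4^2 + 11·4 + 38 = 162.
Hence |(5y^3 - 4y^2 + 5y - 9) − 105| ≤ 162|y − 3| < ε provided |y − 3| < ε/162.
Choosing δ = min(1, ε/162) ensures both conditions, hence |(5y^3 - 4y^2 + 5y - 9) − 105| < ε.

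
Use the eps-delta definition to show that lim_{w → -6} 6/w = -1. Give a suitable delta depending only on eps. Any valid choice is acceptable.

delta = min(3, 3eps)

Let eps > 0. We seek delta > 0 such that 0 < |w + 6| < delta implies |6/w + 1| < eps.
|6/w + 1| = 6·|-6 − w|/(6·|w|) = 6|w + 6|/(6|w|).
Restrict delta ≤ 3. Then |w + 6| < 3 gives |w| > 3, so 6|w| > 18.
Then |6/w + 1| < 6|w + 6|/18, which is < eps when |w + 6| < 3eps.
Take delta = min(3, 3eps). Then 0 < |w + 6| < delta gives both |w + 6| < 3 and |w + 6| < 3eps, so |6/w + 1| < eps.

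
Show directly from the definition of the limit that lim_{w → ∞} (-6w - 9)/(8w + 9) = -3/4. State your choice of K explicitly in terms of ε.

K = (9/32)/ε

Fix ε > 0. We seek K > 0 such that w > K implies |(-6w - 9)/(8w + 9) + 3/4| < ε.
(-6w - 9)/(8w + 9) + 3/4 = (8(-6w - 9) − (-6)(8w + 9)) / (8(8w + 9)) = -18/(8(8w + 9)).
For w > 0 we have 8w + 9 > 8w, so |(-6w - 9)/(8w + 9) + 3/4| = 18/(8(8w + 9)) < 18/(8·8w) = (9/32)/w.
Thus |(-6w - 9)/(8w + 9) + 3/4| < ε whenever w > (9/32)/ε.
Take K = (9/32)/ε. If w > K then |(-6w - 9)/(8w + 9) + 3/4| < (9/32)/w < ε.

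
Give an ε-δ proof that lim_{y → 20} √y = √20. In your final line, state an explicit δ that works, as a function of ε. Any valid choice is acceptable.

Let ε > 0 be given. We want δ > 0 such that 0 < |y − 20| < δ implies |√y − √20| < ε.
Multiplying by the conjugate, |√y − √20| = |y − 20|/(√y + √20).
Restrict δ ≤ 20 so that |y − 20| < 20 forces y > 0, and then √y + √20 > √20.
Hence |√y − √20| < |y − 20|/√20, which is < ε once |y − 20| < √20·ε.
Take δ = min(20, √20·ε). If 0 < |y − 20| < δ then y > 0 and |√y − √20| < |y − 20|/√20 < ε.

δ = min(20, √20·ε)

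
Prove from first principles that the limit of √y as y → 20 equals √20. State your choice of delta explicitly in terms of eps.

delta = min(20, √20·eps)

Suppose eps > 0. We want delta > 0 such that 0 < |y − 20| < delta implies |√y − √20| < eps.
Rationalise: √y − √20 = (y − 20)/(√y + √20), so |√y − √20| = |y − 20|/(√y + √20).
Restrict delta ≤ 20 so that |y − 20| < 20 forces y > 0, and then √y + √20 > √20.
Hence |√y − √20| < |y − 20|/√20, which is < eps once |y − 20| < √20·eps.
Take delta = min(20, √20·eps). If 0 < |y − 20| < delta then y > 0 and |√y − √20| < |y − 20|/√20 < eps.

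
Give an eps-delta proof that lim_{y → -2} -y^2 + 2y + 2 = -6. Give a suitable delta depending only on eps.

delta = min(1, eps/7)

Let eps > 0 be given. We want delta > 0 such that 0 < |y + 2| < delta implies |(-y^2 + 2y + 2) + 6| < eps.
(-y^2 + 2y + 2) + 6 = -y^2 + 2y + 8 = (y + 2)(-y + 4).
So |(-y^2 + 2y + 2) + 6| = |y + 2|·|-y + 4|.
Require delta ≤ 1. Then |y + 2| < 1 gives |y| < 3, and by the triangle inequality |-y + 4| ≤ 3 + 4 = 7.
Hence |(-y^2 + 2y + 2) + 6| ≤ 7|y + 2| < eps provided |y + 2| < eps/7.
Take delta = min(1, eps/7). Then 0 < |y + 2| < delta gives both |y + 2| < 1 and |y + 2| < eps/7, so |(-y^2 + 2y + 2) + 6| < eps.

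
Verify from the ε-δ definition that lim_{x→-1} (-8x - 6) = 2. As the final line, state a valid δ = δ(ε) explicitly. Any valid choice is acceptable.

Let ε > 0. We need δ > 0 so that 0 < |x + 1| < δ implies |(-8x - 6) − 2| < ε.
|(-8x - 6) − 2| = |-8x - 8| = 8|x + 1|.
So 8|x + 1| < ε exactly when |x + 1| < ε/8.
Take δ = ε/8. If 0 < |x + 1| < δ then |(-8x - 6) − 2| = 8|x + 1| < 8·(ε/8) = ε.

δ = ε/8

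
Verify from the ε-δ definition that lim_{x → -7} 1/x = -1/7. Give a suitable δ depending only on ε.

δ = min(7/2, (49/2)ε)

Let ε > 0. We seek δ > 0 such that 0 < |x + 7| < δ implies |1/x + 1/7| < ε.
|1/x + 1/7| = |-7 − x|/(7·|x|) = |x + 7|/(7|x|).
Restrict δ ≤ 7/2. Then |x + 7| < 7/2 gives |x| > 7/2, so 7|x| > 49/2.
Then |1/x + 1/7| < |x + 7|/(49/2), which is < ε when |x + 7| < (49/2)ε.
Take δ = min(7/2, (49/2)ε). Then 0 < |x + 7| < δ gives both |x + 7| < 7/2 and |x + 7| < (49/2)ε, so |1/x + 1/7| < ε.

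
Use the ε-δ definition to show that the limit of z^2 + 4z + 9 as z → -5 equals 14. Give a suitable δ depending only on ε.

δ = min(2, ε/8)

Fix ε > 0. We want δ > 0 such that 0 < |z + 5| < δ implies |(z^2 + 4z + 9) − 14| < ε.
(z^2 + 4z + 9) − 14 = z^2 + 4z - 5 = (z + 5)(z - 1).
So |(z^2 + 4z + 9) − 14| = |z + 5|·|z - 1|.
Assume first that |z + 5| < 2, so |z| < 7. Then |z - 1| ≤ 7 + 1 = 8.
Hence |(z^2 + 4z + 9) − 14| ≤ 8|z + 5| < ε provided |z + 5| < ε/8.
Take δ = min(2, ε/8). Then 0 < |z + 5| < δ gives both |z + 5| < 2 and |z + 5| < ε/8, so |(z^2 + 4z + 9) − 14| < ε.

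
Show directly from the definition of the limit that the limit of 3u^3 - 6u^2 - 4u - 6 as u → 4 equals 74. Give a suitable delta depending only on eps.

delta = min(2, eps/164)

Let eps > 0 be given. We want delta > 0 such that 0 < |u − 4| < delta implies |(3u^3 - 6u^2 - 4u - 6) − 74| < eps.
(3u^3 - 6u^2 - 4u - 6) − 74 = 3u^3 - 6u^2 - 4u - 80 = (u − 4)(3u^2 + 6u + 20).
So |(3u^3 - 6u^2 - 4u - 6) − 74| = |u − 4|·|3u^2 + 6u + 20|.
Assume first that |u − 4| < 2, so |u| < 6. Then |3u^2 + 6u + 20| ≤ 3·6^2 + 6·6 + 20 = 164.
Hence |(3u^3 - 6u^2 - 4u - 6) − 74| ≤ 164|u − 4| < eps provided |u − 4| < eps/164.
Choosing delta = min(2, eps/164) ensures both conditions, hence |(3u^3 - 6u^2 - 4u - 6) − 74| < eps.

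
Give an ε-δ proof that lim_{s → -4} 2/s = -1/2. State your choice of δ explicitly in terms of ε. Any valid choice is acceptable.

δ = min(2, 4ε)

Fix ε > 0. We seek δ > 0 such that 0 < |s + 4| < δ implies |2/s + 1/2| < ε.
|2/s + 1/2| = 2·|-4 − s|/(4·|s|) = 2|s + 4|/(4|s|).
Require δ ≤ 2 so that |s| > 4 − 2 = 2, hence 4|s| > 8.
Then |2/s + 1/2| < 2|s + 4|/8, which is < ε when |s + 4| < 4ε.
Take δ = min(2, 4ε). Then 0 < |s + 4| < δ gives both |s + 4| < 2 and |s + 4| < 4ε, so |2/s + 1/2| < ε.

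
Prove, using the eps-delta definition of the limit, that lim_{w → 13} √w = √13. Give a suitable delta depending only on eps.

delta = min(13, √13·eps)

Suppose eps > 0. We want delta > 0 such that 0 < |w − 13| < delta implies |√w − √13| < eps.
Multiplying by the conjugate, |√w − √13| = |w − 13|/(√w + √13).
Restrict delta ≤ 13 so that |w − 13| < 13 forces w > 0, and then √w + √13 > √13.
Hence |√w − √13| < |w − 13|/√13, which is < eps once |w − 13| < √13·eps.
Take delta = min(13, √13·eps). If 0 < |w − 13| < delta then w > 0 and |√w − √13| < |w − 13|/√13 < eps.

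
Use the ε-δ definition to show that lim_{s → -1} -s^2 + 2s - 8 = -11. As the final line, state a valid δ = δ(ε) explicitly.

Let ε > 0 be given. We want δ > 0 such that 0 < |s + 1| < δ implies |(-s^2 + 2s - 8) + 11| < ε.
(-s^2 + 2s - 8) + 11 = -s^2 + 2s + 3 = (s + 1)(-s + 3).
So |(-s^2 + 2s - 8) + 11| = |s + 1|·|-s + 3|.
Require δ ≤ 2. Then |s + 1| < 2 gives |s| < 3, and by the triangle inequality |-s + 3| ≤ 3 + 3 = 6.
Hence |(-s^2 + 2s - 8) + 11| ≤ 6|s + 1| < ε provided |s + 1| < ε/6.
Take δ = min(2, ε/6). Then 0 < |s + 1| < δ gives both |s + 1| < 2 and |s + 1| < ε/6, so |(-s^2 + 2s - 8) + 11| < ε.

δ = min(2, ε/6)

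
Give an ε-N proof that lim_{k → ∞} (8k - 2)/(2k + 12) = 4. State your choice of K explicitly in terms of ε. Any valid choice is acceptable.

K = 25/ε

Let ε > 0. For k ≥ 1, |(8k - 2)/(2k + 12) − 4| = |-100|/(2(2k + 12)) = 100/(2(2k + 12)).
Since 2k + 12 ≥ 2k for k ≥ 1, this is ≤ 100/(2·2k) = 25/k.
So |(8k - 2)/(2k + 12) − 4| < ε whenever k > 25/ε.
Take K = 25/ε. If k > K then |(8k - 2)/(2k + 12) − 4| ≤ 25/k < ε.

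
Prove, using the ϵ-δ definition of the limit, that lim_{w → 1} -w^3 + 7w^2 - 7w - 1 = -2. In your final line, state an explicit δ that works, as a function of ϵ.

δ = min(1, ϵ/17)

Suppose ϵ > 0. We want δ > 0 such that 0 < |w − 1| < δ implies |(-w^3 + 7w^2 - 7w - 1) + 2| < ϵ.
(-w^3 + 7w^2 - 7w - 1) + 2 = -w^3 + 7w^2 - 7w + 1 = (w − 1)(-w^2 + 6w - 1).
So |(-w^3 + 7w^2 - 7w - 1) + 2| = |w − 1|·|-w^2 + 6w - 1|.
Assume first that |w − 1| < 1, so |w| < 2. Then |-w^2 + 6w - 1| ≤ 2^2 + 6·2 + 1 = 17.
Hence |(-w^3 + 7w^2 - 7w - 1) + 2| ≤ 17|w − 1| < ϵ provided |w − 1| < ϵ/17.
Take δ = min(1, ϵ/17). Then 0 < |w − 1| < δ gives both |w − 1| < 1 and |w − 1| < ϵ/17, so |(-w^3 + 7w^2 - 7w - 1) + 2| < ϵ.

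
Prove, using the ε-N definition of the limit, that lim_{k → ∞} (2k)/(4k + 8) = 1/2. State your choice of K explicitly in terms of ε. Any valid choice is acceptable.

Let ε > 0. For k ≥ 1, |(2k)/(4k + 8) − (1/2)| = |-16|/(4(4k + 8)) = 16/(4(4k + 8)).
Since 4k + 8 ≥ 4k for k ≥ 1, this is ≤ 16/(4·4k) = 1/k.
So |(2k)/(4k + 8) − (1/2)| < ε whenever k > 1/ε.
Take K = 1/ε. If k > K then |(2k)/(4k + 8) − (1/2)| ≤ 1/k < ε.

K = 1/ε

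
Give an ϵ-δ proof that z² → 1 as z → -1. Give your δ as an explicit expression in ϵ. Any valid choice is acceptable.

Suppose ϵ > 0. We seek δ > 0 with 0 < |z + 1| < δ ⇒ |z² − 1| < ϵ.
Factor: z² − 1 = (z + 1)(z - 1), so |z² − 1| = |z + 1|·|z - 1|.
Impose δ ≤ 1 so that |z| < 2; then |z - 1| ≤ 3.
Hence |z² − 1| ≤ 3|z + 1|, which is < ϵ once |z + 1| < ϵ/3.
Take δ = min(1, ϵ/3). If 0 < |z + 1| < δ then both bounds hold and |z² − 1| ≤ 3|z + 1| < 3·(ϵ/3) = ϵ.

δ = min(1, ϵ/3)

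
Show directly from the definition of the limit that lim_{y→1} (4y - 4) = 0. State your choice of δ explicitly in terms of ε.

Suppose ε > 0. We need δ > 0 so that 0 < |y − 1| < δ implies |(4y - 4)| < ε.
|(4y - 4)| = |4y - 4| = 4|y − 1|.
So 4|y − 1| < ε exactly when |y − 1| < ε/4.
Choosing δ = ε/4 gives |(4y - 4)| = 4|y − 1| < ε whenever |y − 1| < δ.

δ = ε/4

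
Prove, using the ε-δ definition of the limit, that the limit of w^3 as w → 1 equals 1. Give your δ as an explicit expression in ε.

Fix ε > 0. We seek δ > 0 with 0 < |w − 1| < δ ⇒ |w^3 − 1| < ε.
Factor: w^3 − 1 = (w − 1)(w^2 + w + 1), so |w^3 − 1| = |w − 1|·|w^2 + w + 1|.
Impose δ ≤ 2 so that |w| < 3; then |w^2 + w + 1| ≤ 13.
Hence |w^3 − 1| ≤ 13|w − 1|, which is < ε once |w − 1| < ε/13.
Take δ = min(2, ε/13). If 0 < |w − 1| < δ then both bounds hold and |w^3 − 1| ≤ 13|w − 1| < 13·(ε/13) = ε.

δ = min(2, ε/13)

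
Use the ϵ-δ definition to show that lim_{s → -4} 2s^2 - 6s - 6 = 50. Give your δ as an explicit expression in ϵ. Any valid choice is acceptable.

δ = min(1, ϵ/24)

Let ϵ > 0. We want δ > 0 such that 0 < |s + 4| < δ implies |(2s^2 - 6s - 6) − 50| < ϵ.
(2s^2 - 6s - 6) − 50 = 2s^2 - 6s - 56 = (s + 4)(2s - 14).
So |(2s^2 - 6s - 6) − 50| = |s + 4|·|2s - 14|.
Assume first that |s + 4| < 1, so |s| < 5. Then |2s - 14| ≤ 2·5 + 14 = 24.
Hence |(2s^2 - 6s - 6) − 50| ≤ 24|s + 4| < ϵ provided |s + 4| < ϵ/24.
Choosing δ = min(1, ϵ/24) ensures both conditions, hence |(2s^2 - 6s - 6) − 50| < ϵ.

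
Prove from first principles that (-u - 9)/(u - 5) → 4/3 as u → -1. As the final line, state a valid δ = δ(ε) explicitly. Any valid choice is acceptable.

δ = min(3, (9/7)ε)

Suppose ε > 0. We want δ > 0 with 0 < |u + 1| < δ ⇒ |(-u - 9)/(u - 5) − (4/3)| < ε.
Combining over a common denominator, (-u - 9)/(u - 5) − (4/3) = [(-u - 9)·(-6) − (-8)·(u - 5)] / [(-6)·(u - 5)] = 14(u + 1) / ((-6)(u - 5)).
So |(-u - 9)/(u - 5) − (4/3)| = 14|u + 1| / (6·|u − 5|).
Require δ ≤ 3, so |u − 5| ≥ |-6| − |u + 1| > 6 − 3 = 3.
Hence |(-u - 9)/(u - 5) − (4/3)| < 14|u + 1|/(6·3) = (7/9)|u + 1|, which is < ε once |u + 1| < (9/7)ε.
Take δ = min(3, (9/7)ε). Then 0 < |u + 1| < δ forces both bounds, so |(-u - 9)/(u - 5) − (4/3)| < ε.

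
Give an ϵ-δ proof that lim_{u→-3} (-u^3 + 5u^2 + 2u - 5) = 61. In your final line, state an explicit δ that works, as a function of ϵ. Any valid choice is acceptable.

Fix ϵ > 0. We want δ > 0 such that 0 < |u + 3| < δ implies |(-u^3 + 5u^2 + 2u - 5) − 61| < ϵ.
(-u^3 + 5u^2 + 2u - 5) − 61 = -u^3 + 5u^2 + 2u - 66 = (u + 3)(-u^2 + 8u - 22).
So |(-u^3 + 5u^2 + 2u - 5) − 61| = |u + 3|·|-u^2 + 8u - 22|.
Assume first that |u + 3| < 1, so |u| < 4. Then |-u^2 + 8u - 22| ≤ 4^2 + 8·4 + 22 = 70.
Hence |(-u^3 + 5u^2 + 2u - 5) − 61| ≤ 70|u + 3| < ϵ provided |u + 3| < ϵ/70.
Choosing δ = min(1, ϵ/70) ensures both conditions, hence |(-u^3 + 5u^2 + 2u - 5) − 61| < ϵ.

δ = min(1, ϵ/70)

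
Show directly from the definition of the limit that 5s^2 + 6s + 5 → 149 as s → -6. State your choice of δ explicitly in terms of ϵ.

Suppose ϵ > 0. We want δ > 0 such that 0 < |s + 6| < δ implies |(5s^2 + 6s + 5) − 149| < ϵ.
(5s^2 + 6s + 5) − 149 = 5s^2 + 6s - 144 = (s + 6)(5s - 24).
So |(5s^2 + 6s + 5) − 149| = |s + 6|·|5s - 24|.
Require δ ≤ 2. Then |s + 6| < 2 gives |s| < 8, and by the triangle inequality |5s - 24| ≤ 5·8 + 24 = 64.
Hence |(5s^2 + 6s + 5) − 149| ≤ 64|s + 6| < ϵ provided |s + 6| < ϵ/64.
Take δ = min(2, ϵ/64). Then 0 < |s + 6| < δ gives both |s + 6| < 2 and |s + 6| < ϵ/64, so |(5s^2 + 6s + 5) − 149| < ϵ.

δ = min(2, ϵ/64)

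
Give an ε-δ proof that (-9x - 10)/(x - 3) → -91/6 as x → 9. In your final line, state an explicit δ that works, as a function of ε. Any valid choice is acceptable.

δ = min(3, (18/37)ε)

Suppose ε > 0. We want δ > 0 with 0 < |x − 9| < δ ⇒ |(-9x - 10)/(x - 3) + 91/6| < ε.
Combining over a common denominator, (-9x - 10)/(x - 3) + 91/6 = [(-9x - 10)·6 − (-91)·(x - 3)] / [6·(x - 3)] = 37(x − 9) / (6(x - 3)).
So |(-9x - 10)/(x - 3) + 91/6| = 37|x − 9| / (6·|x − 3|).
Require δ ≤ 3, so |x − 3| ≥ |6| − |x − 9| > 6 − 3 = 3.
Hence |(-9x - 10)/(x - 3) + 91/6| < 37|x − 9|/(6·3) = (37/18)|x − 9|, which is < ε once |x − 9| < (18/37)ε.
Take δ = min(3, (18/37)ε). Then 0 < |x − 9| < δ forces both bounds, so |(-9x - 10)/(x - 3) + 91/6| < ε.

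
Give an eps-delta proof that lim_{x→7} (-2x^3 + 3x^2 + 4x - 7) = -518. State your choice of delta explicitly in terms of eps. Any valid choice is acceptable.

delta = min(1, eps/289)

Let eps > 0. We want delta > 0 such that 0 < |x − 7| < delta implies |(-2x^3 + 3x^2 + 4x - 7) + 518| < eps.
(-2x^3 + 3x^2 + 4x - 7) + 518 = -2x^3 + 3x^2 + 4x + 511 = (x − 7)(-2x^2 - 11x - 73).
So |(-2x^3 + 3x^2 + 4x - 7) + 518| = |x − 7|·|-2x^2 - 11x - 73|.
Require delta ≤ 1. Then |x − 7| < 1 gives |x| < 8, and by the triangle inequality |-2x^2 - 11x - 73| ≤ 2·8^2 + 11·8 + 73 = 289.
Hence |(-2x^3 + 3x^2 + 4x - 7) + 518| ≤ 289|x − 7| < eps provided |x − 7| < eps/289.
Take delta = min(1, eps/289). Then 0 < |x − 7| < delta gives both |x − 7| < 1 and |x − 7| < eps/289, so |(-2x^3 + 3x^2 + 4x - 7) + 518| < eps.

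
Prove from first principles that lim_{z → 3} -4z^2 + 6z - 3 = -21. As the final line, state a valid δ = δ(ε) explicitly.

δ = min(1, ε/22)

Let ε > 0 be given. We want δ > 0 such that 0 < |z − 3| < δ implies |(-4z^2 + 6z - 3) + 21| < ε.
(-4z^2 + 6z - 3) + 21 = -4z^2 + 6z + 18 = (z − 3)(-4z - 6).
So |(-4z^2 + 6z - 3) + 21| = |z − 3|·|-4z - 6|.
Require δ ≤ 1. Then |z − 3| < 1 gives |z| < 4, and by the triangle inequality |-4z - 6| ≤ 4·4 + 6 = 22.
Hence |(-4z^2 + 6z - 3) + 21| ≤ 22|z − 3| < ε provided |z − 3| < ε/22.
Take δ = min(1, ε/22). Then 0 < |z − 3| < δ gives both |z − 3| < 1 and |z − 3| < ε/22, so |(-4z^2 + 6z - 3) + 21| < ε.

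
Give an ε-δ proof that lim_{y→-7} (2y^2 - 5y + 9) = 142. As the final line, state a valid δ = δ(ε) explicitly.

δ = min(1, ε/35)

Suppose ε > 0. We want δ > 0 such that 0 < |y + 7| < δ implies |(2y^2 - 5y + 9) − 142| < ε.
(2y^2 - 5y + 9) − 142 = 2y^2 - 5y - 133 = (y + 7)(2y - 19).
So |(2y^2 - 5y + 9) − 142| = |y + 7|·|2y - 19|.
Require δ ≤ 1. Then |y + 7| < 1 gives |y| < 8, and by the triangle inequality |2y - 19| ≤ 2·8 + 19 = 35.
Hence |(2y^2 - 5y + 9) − 142| ≤ 35|y + 7| < ε provided |y + 7| < ε/35.
Choosing δ = min(1, ε/35) ensures both conditions, hence |(2y^2 - 5y + 9) − 142| < ε.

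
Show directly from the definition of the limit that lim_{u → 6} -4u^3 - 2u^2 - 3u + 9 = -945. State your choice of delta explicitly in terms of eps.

Suppose eps > 0. We want delta > 0 such that 0 < |u − 6| < delta implies |(-4u^3 - 2u^2 - 3u + 9) + 945| < eps.
(-4u^3 - 2u^2 - 3u + 9) + 945 = -4u^3 - 2u^2 - 3u + 954 = (u − 6)(-4u^2 - 26u - 159).
So |(-4u^3 - 2u^2 - 3u + 9) + 945| = |u − 6|·|-4u^2 - 26u - 159|.
Assume first that |u − 6| < 2, so |u| < 8. Then |-4u^2 - 26u - 159| ≤ 4·8^2 + 26·8 + 159 = 623.
Hence |(-4u^3 - 2u^2 - 3u + 9) + 945| ≤ 623|u − 6| < eps provided |u − 6| < eps/623.
Take delta = min(2, eps/623). Then 0 < |u − 6| < delta gives both |u − 6| < 2 and |u − 6| < eps/623, so |(-4u^3 - 2u^2 - 3u + 9) + 945| < eps.

delta = min(2, eps/623)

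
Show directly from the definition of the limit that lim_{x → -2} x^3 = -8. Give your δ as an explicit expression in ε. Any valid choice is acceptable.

Fix ε > 0. We seek δ > 0 with 0 < |x + 2| < δ ⇒ |x^3 + 8| < ε.
Factor: x^3 + 8 = (x + 2)(x^2 - 2x + 4), so |x^3 + 8| = |x + 2|·|x^2 - 2x + 4|.
Impose δ ≤ 1 so that |x| < 3; then |x^2 - 2x + 4| ≤ 19.
Hence |x^3 + 8| ≤ 19|x + 2|, which is < ε once |x + 2| < ε/19.
Take δ = min(1, ε/19). If 0 < |x + 2| < δ then both bounds hold and |x^3 + 8| ≤ 19|x + 2| < 19·(ε/19) = ε.

δ = min(1, ε/19)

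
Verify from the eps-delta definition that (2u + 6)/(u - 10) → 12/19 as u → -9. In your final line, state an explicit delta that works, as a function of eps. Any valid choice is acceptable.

delta = min(19/2, (361/52)eps)

Fix eps > 0. We want delta > 0 with 0 < |u + 9| < delta ⇒ |(2u + 6)/(u - 10) − (12/19)| < eps.
Combining over a common denominator, (2u + 6)/(u - 10) − (12/19) = [(2u + 6)·(-19) − (-12)·(u - 10)] / [(-19)·(u - 10)] = -26(u + 9) / ((-19)(u - 10)).
So |(2u + 6)/(u - 10) − (12/19)| = 26|u + 9| / (19·|u − 10|).
Restrict delta ≤ 19/2. Then |u + 9| < 19/2 gives |u − 10| = |(u + 9) + (-19)| ≥ 19 − 19/2 = 19/2.
Hence |(2u + 6)/(u - 10) − (12/19)| < 26|u + 9|/(19·(19/2)) = (52/361)|u + 9|, which is < eps once |u + 9| < (361/52)eps.
Take delta = min(19/2, (361/52)eps). Then 0 < |u + 9| < delta forces both bounds, so |(2u + 6)/(u - 10) − (12/19)| < eps.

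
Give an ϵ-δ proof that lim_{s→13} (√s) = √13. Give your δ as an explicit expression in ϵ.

Let ϵ > 0. We want δ > 0 such that 0 < |s − 13| < δ implies |√s − √13| < ϵ.
Rationalise: √s − √13 = (s − 13)/(√s + √13), so |√s − √13| = |s − 13|/(√s + √13).
Restrict δ ≤ 13 so that |s − 13| < 13 forces s > 0, and then √s + √13 > √13.
Hence |√s − √13| < |s − 13|/√13, which is < ϵ once |s − 13| < √13·ϵ.
Take δ = min(13, √13·ϵ). If 0 < |s − 13| < δ then s > 0 and |√s − √13| < |s − 13|/√13 < ϵ.

δ = min(13, √13·ϵ)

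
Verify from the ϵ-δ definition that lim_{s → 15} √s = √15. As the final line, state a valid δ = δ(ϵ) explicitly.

Fix ϵ > 0. We want δ > 0 such that 0 < |s − 15| < δ implies |√s − √15| < ϵ.
Rationalise: √s − √15 = (s − 15)/(√s + √15), so |√s − √15| = |s − 15|/(√s + √15).
Restrict δ ≤ 15 so that |s − 15| < 15 forces s > 0, and then √s + √15 > √15.
Hence |√s − √15| < |s − 15|/√15, which is < ϵ once |s − 15| < √15·ϵ.
Take δ = min(15, √15·ϵ). If 0 < |s − 15| < δ then s > 0 and |√s − √15| < |s − 15|/√15 < ϵ.

δ = min(15, √15·ϵ)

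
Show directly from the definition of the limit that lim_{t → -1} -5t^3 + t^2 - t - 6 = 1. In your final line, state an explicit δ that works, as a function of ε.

δ = min(1, ε/39)

Fix ε > 0. We want δ > 0 such that 0 < |t + 1| < δ implies |(-5t^3 + t^2 - t - 6) − 1| < ε.
(-5t^3 + t^2 - t - 6) − 1 = -5t^3 + t^2 - t - 7 = (t + 1)(-5t^2 + 6t - 7).
So |(-5t^3 + t^2 - t - 6) − 1| = |t + 1|·|-5t^2 + 6t - 7|.
Require δ ≤ 1. Then |t + 1| < 1 gives |t| < 2, and by the triangle inequality |-5t^2 + 6t - 7| ≤ 5·2^2 + 6·2 + 7 = 39.
Hence |(-5t^3 + t^2 - t - 6) − 1| ≤ 39|t + 1| < ε provided |t + 1| < ε/39.
Choosing δ = min(1, ε/39) ensures both conditions, hence |(-5t^3 + t^2 - t - 6) − 1| < ε.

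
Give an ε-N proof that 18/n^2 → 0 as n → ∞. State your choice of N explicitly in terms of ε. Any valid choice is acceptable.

N = (18/ε)^{1/2}

Suppose ε > 0. For n ≥ 1, |18/n^2 − 0| = 18/n^2.
18/n^2 < ε ⇔ n^2 > 18/ε ⇔ n > (18/ε)^{1/2}.
Take N = (18/ε)^{1/2}. Then n > N implies 18/n^2 < ε.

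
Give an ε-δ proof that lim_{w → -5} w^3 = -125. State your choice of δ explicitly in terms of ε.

Suppose ε > 0. We seek δ > 0 with 0 < |w + 5| < δ ⇒ |w^3 + 125| < ε.
Factor: w^3 + 125 = (w + 5)(w^2 - 5w + 25), so |w^3 + 125| = |w + 5|·|w^2 - 5w + 25|.
Impose δ ≤ 1 so that |w| < 6; then |w^2 - 5w + 25| ≤ 91.
Hence |w^3 + 125| ≤ 91|w + 5|, which is < ε once |w + 5| < ε/91.
Take δ = min(1, ε/91). If 0 < |w + 5| < δ then both bounds hold and |w^3 + 125| ≤ 91|w + 5| < 91·(ε/91) = ε.

δ = min(1, ε/91)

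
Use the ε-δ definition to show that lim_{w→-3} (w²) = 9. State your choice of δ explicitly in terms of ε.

δ = min(1, ε/7)

Suppose ε > 0. We seek δ > 0 with 0 < |w + 3| < δ ⇒ |w² − 9| < ε.
Factor: w² − 9 = (w + 3)(w - 3), so |w² − 9| = |w + 3|·|w - 3|.
Impose δ ≤ 1 so that |w| < 4; then |w - 3| ≤ 7.
Hence |w² − 9| ≤ 7|w + 3|, which is < ε once |w + 3| < ε/7.
Take δ = min(1, ε/7). If 0 < |w + 3| < δ then both bounds hold and |w² − 9| ≤ 7|w + 3| < 7·(ε/7) = ε.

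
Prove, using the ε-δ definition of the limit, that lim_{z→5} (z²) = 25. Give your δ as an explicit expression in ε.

Suppose ε > 0. We seek δ > 0 with 0 < |z − 5| < δ ⇒ |z² − 25| < ε.
Factor: z² − 25 = (z − 5)(z + 5), so |z² − 25| = |z − 5|·|z + 5|.
Impose δ ≤ 2 so that |z| < 7; then |z + 5| ≤ 12.
Hence |z² − 25| ≤ 12|z − 5|, which is < ε once |z − 5| < ε/12.
Take δ = min(2, ε/12). If 0 < |z − 5| < δ then both bounds hold and |z² − 25| ≤ 12|z − 5| < 12·(ε/12) = ε.

δ = min(2, ε/12)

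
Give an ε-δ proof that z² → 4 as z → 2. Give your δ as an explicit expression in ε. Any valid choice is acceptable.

Fix ε > 0. We seek δ > 0 with 0 < |z − 2| < δ ⇒ |z² − 4| < ε.
Factor: z² − 4 = (z − 2)(z + 2), so |z² − 4| = |z − 2|·|z + 2|.
Restrict δ ≤ 2. Then |z − 2| < 2 gives |z| < 4, so by the triangle inequality |z + 2| ≤ 4 + 2 = 6.
Hence |z² − 4| ≤ 6|z − 2|, which is < ε once |z − 2| < ε/6.
Take δ = min(2, ε/6). If 0 < |z − 2| < δ then both bounds hold and |z² − 4| ≤ 6|z − 2| < 6·(ε/6) = ε.

δ = min(2, ε/6)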